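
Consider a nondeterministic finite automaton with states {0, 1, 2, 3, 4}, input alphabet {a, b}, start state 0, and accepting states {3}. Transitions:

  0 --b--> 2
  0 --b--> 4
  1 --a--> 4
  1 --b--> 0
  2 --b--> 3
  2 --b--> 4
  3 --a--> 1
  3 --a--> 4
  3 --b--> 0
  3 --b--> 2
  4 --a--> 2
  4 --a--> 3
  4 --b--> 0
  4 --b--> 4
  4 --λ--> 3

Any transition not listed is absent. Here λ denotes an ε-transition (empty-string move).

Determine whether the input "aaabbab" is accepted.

No

Start in {0}.
Read 'a': {0} → ∅.
The set is empty and remains empty for the remaining 6 symbols.
The final set ∅ contains no accepting state.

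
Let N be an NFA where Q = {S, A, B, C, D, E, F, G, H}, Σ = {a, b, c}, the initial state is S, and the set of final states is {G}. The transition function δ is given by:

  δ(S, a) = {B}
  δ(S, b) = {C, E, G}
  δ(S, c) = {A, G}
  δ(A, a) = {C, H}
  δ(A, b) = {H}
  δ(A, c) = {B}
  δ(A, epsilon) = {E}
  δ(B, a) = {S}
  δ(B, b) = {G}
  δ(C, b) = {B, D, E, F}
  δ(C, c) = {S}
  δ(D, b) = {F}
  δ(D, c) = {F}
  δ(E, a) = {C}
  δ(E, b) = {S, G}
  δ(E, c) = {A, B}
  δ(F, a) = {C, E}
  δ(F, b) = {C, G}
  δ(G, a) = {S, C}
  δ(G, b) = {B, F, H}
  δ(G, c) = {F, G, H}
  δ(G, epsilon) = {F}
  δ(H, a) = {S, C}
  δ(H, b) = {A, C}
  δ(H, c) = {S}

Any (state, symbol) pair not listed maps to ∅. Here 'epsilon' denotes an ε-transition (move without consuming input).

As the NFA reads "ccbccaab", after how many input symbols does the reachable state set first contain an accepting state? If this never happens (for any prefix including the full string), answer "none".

1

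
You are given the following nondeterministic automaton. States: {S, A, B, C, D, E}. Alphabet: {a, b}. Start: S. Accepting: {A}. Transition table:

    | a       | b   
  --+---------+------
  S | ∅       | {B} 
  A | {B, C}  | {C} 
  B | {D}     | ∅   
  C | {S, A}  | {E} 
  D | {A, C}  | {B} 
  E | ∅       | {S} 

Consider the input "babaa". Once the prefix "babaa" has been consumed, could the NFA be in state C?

Start in {S}.
Read 'b': S→{B}; now {B}.
Read 'a': B→{D}; now {D}.
Read 'b': D→{B}; now {B}.
Read 'a': B→{D}; now {D}.
Read 'a': D→{A, C}; now {A, C}.
State C is in {A, C}.

Yes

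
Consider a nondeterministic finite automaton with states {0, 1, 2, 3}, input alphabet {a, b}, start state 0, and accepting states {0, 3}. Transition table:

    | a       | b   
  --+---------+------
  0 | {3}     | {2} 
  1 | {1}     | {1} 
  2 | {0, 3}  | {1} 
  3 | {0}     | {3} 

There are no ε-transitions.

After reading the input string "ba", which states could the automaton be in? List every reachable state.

Start in {0}.
Read 'b': 0→{2}; now {2}.
Read 'a': 2→{0, 3}; now {0, 3}.

{0, 3}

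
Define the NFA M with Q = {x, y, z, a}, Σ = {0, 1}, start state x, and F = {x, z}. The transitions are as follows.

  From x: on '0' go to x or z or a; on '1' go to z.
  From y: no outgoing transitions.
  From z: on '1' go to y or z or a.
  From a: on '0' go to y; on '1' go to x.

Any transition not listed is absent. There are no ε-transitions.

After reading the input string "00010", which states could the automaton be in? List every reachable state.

{x, y, z, a}

Start in {x}.
Read '0': x→{x, z, a}; now {x, z, a}.
Read '0': x→{x, z, a}, z→∅, a→{y}; now {x, y, z, a}.
Read '0': x→{x, z, a}, y→∅, z→∅, a→{y}; now {x, y, z, a}.
Read '1': x→{z}, y→∅, z→{y, z, a}, a→{x}; now {x, y, z, a}.
Read '0': x→{x, z, a}, y→∅, z→∅, a→{y}; now {x, y, z, a}.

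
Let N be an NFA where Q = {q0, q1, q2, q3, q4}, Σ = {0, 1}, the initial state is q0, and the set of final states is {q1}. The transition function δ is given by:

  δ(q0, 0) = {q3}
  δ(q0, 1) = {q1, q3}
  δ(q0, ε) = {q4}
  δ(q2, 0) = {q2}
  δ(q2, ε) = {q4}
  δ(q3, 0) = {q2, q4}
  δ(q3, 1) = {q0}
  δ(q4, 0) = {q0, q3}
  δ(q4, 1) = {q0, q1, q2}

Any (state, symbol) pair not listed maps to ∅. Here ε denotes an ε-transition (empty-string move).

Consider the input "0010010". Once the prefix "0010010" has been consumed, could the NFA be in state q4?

Yes

Start: ε-closure({q0}) = {q0, q4}.
Read '0': q0→{q3}, q4→{q0, q3}; union {q0, q3}; ε-closure = {q0, q3, q4}.
Read '0': q0→{q3}, q3→{q2, q4}, q4→{q0, q3}; now {q0, q2, q3, q4}.
Read '1': q0→{q1, q3}, q2→∅, q3→{q0}, q4→{q0, q1, q2}; union {q0, q1, q2, q3}; ε-closure = {q0, q1, q2, q3, q4}.
Read '0': q0→{q3}, q1→∅, q2→{q2}, q3→{q2, q4}, q4→{q0, q3}; now {q0, q2, q3, q4}.
Read '0': q0→{q3}, q2→{q2}, q3→{q2, q4}, q4→{q0, q3}; now {q0, q2, q3, q4}.
Read '1': q0→{q1, q3}, q2→∅, q3→{q0}, q4→{q0, q1, q2}; union {q0, q1, q2, q3}; ε-closure = {q0, q1, q2, q3, q4}.
Read '0': q0→{q3}, q1→∅, q2→{q2}, q3→{q2, q4}, q4→{q0, q3}; now {q0, q2, q3, q4}.
State q4 is in {q0, q2, q3, q4}.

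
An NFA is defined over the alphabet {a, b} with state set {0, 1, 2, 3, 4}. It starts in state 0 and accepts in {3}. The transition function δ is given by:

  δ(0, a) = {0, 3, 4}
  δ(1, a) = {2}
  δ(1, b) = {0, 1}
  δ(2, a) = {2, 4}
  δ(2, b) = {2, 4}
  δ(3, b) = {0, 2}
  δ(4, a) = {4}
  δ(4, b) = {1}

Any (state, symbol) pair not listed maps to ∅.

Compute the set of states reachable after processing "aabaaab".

Start in {0}.
Read 'a': {0} → {0, 3, 4}.
Read 'a': {0, 3, 4} → {0, 3, 4}.
Read 'b': {0, 3, 4} → {0, 1, 2}.
Read 'a': {0, 1, 2} → {0, 2, 3, 4}.
Read 'a': {0, 2, 3, 4} → {0, 2, 3, 4}.
Read 'a': {0, 2, 3, 4} → {0, 2, 3, 4}.
Read 'b': {0, 2, 3, 4} → {0, 1, 2, 4}.

{0, 1, 2, 4}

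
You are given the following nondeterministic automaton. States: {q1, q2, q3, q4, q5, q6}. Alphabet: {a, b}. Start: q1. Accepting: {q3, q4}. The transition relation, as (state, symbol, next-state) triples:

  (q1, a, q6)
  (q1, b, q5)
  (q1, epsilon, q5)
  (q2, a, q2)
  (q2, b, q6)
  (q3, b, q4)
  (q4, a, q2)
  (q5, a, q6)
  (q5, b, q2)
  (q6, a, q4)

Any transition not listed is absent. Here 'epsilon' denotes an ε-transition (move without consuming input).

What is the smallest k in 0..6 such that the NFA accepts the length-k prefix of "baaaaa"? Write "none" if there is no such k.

Start: ε-closure({q1}) = {q1, q5}.
Read 'b': q1→{q5}, q5→{q2}; now {q2, q5}.
Read 'a': q2→{q2}, q5→{q6}; now {q2, q6}.
Read 'a': q2→{q2}, q6→{q4}; now {q2, q4}.
None of the earlier sets intersect F, but {q2, q4} does.

3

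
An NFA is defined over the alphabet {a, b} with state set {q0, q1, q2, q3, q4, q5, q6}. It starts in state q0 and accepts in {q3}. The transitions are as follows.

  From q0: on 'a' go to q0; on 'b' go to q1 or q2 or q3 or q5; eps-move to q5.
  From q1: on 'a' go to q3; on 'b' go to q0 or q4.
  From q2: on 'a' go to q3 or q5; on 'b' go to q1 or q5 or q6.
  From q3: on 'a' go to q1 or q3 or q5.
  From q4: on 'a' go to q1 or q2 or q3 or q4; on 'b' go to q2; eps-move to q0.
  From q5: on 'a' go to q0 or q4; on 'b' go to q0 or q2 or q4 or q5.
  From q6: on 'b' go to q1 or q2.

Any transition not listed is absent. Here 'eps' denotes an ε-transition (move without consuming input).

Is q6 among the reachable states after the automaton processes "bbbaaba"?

No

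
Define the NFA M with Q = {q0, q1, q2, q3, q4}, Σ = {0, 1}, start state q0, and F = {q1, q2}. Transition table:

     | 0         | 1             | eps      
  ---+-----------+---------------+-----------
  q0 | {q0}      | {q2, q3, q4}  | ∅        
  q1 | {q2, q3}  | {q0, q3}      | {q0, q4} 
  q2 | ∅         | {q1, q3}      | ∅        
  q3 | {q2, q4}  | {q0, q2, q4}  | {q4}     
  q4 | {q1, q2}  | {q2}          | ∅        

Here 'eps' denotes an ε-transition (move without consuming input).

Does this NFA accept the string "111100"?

Yes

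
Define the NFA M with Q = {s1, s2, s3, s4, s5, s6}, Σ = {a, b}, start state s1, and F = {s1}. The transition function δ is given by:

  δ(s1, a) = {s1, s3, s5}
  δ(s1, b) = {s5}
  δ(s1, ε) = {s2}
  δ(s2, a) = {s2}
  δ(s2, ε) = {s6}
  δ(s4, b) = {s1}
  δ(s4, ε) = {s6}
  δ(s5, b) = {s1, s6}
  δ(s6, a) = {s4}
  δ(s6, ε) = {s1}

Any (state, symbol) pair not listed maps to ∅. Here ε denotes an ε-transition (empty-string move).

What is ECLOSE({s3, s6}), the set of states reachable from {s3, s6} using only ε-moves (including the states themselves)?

Begin with {s3, s6}.
ε-move s6 → s1; add s1.
ε-move s1 → s2; add s2.

{s1, s2, s3, s6}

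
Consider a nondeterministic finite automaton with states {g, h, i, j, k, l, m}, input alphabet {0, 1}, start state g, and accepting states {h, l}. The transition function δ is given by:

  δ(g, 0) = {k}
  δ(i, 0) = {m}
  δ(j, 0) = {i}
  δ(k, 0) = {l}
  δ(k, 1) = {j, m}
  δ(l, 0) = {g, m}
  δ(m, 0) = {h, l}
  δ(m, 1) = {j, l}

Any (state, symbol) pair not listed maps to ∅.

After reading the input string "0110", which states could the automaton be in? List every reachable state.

{g, i, m}

Start in {g}.
Read '0': {g} → {k}.
Read '1': {k} → {j, m}.
Read '1': {j, m} → {j, l}.
Read '0': {j, l} → {g, i, m}.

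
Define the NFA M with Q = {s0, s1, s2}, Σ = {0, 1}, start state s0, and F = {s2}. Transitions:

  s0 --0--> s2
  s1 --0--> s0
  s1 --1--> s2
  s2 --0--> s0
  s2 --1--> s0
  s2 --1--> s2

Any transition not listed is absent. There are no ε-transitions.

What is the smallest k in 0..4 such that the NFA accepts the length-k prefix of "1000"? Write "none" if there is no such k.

Start in {s0}.
Read '1': s0→∅; now ∅.
The set is empty and remains empty for the remaining 3 symbols.
No reachable set along the way intersects F.

none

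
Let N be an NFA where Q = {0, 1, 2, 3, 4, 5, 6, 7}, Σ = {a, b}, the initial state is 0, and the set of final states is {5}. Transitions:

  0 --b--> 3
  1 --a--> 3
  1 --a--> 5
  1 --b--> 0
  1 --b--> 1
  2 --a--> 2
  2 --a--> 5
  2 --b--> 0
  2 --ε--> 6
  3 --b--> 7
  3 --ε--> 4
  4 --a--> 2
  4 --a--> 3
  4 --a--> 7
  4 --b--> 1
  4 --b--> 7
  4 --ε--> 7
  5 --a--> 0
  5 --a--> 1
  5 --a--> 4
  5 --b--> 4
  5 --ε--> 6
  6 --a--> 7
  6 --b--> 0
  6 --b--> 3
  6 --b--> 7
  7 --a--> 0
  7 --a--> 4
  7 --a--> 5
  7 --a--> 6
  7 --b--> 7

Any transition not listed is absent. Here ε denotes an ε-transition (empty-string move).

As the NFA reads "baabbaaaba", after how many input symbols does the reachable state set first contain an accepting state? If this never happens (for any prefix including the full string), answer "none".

Start in {0}.
Read 'b': {0} → {3, 4, 7}.
Read 'a': {3, 4, 7} → {0, 2, 3, 4, 5, 6, 7}.
None of the earlier sets intersect F, but {0, 2, 3, 4, 5, 6, 7} does.

2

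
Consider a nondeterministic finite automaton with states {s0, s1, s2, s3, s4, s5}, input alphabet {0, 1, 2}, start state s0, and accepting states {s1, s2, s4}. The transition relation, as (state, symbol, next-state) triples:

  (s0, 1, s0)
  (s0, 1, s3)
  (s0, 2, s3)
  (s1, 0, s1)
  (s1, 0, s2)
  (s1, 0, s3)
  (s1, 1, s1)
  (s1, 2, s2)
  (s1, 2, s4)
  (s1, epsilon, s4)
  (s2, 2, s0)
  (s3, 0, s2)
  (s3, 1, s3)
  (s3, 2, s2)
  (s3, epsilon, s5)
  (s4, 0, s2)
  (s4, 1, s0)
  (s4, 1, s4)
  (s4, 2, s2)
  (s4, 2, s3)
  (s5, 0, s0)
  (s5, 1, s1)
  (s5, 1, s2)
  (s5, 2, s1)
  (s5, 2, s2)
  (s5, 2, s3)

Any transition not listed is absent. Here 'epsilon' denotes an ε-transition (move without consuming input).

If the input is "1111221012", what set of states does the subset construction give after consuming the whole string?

{s0, s1, s2, s3, s4, s5}

Start in {s0}.
Read '1': s0→{s0, s3}; union {s0, s3}; ε-closure = {s0, s3, s5}.
Read '1': s0→{s0, s3}, s3→{s3}, s5→{s1, s2}; union {s0, s1, s2, s3}; ε-closure = {s0, s1, s2, s3, s4, s5}.
Read '1': s0→{s0, s3}, s1→{s1}, s2→∅, s3→{s3}, s4→{s0, s4}, s5→{s1, s2}; union {s0, s1, s2, s3, s4}; ε-closure = {s0, s1, s2, s3, s4, s5}.
Read '1': s0→{s0, s3}, s1→{s1}, s2→∅, s3→{s3}, s4→{s0, s4}, s5→{s1, s2}; union {s0, s1, s2, s3, s4}; ε-closure = {s0, s1, s2, s3, s4, s5}.
Read '2': s0→{s3}, s1→{s2, s4}, s2→{s0}, s3→{s2}, s4→{s2, s3}, s5→{s1, s2, s3}; union {s0, s1, s2, s3, s4}; ε-closure = {s0, s1, s2, s3, s4, s5}.
Read '2': s0→{s3}, s1→{s2, s4}, s2→{s0}, s3→{s2}, s4→{s2, s3}, s5→{s1, s2, s3}; union {s0, s1, s2, s3, s4}; ε-closure = {s0, s1, s2, s3, s4, s5}.
Read '1': s0→{s0, s3}, s1→{s1}, s2→∅, s3→{s3}, s4→{s0, s4}, s5→{s1, s2}; union {s0, s1, s2, s3, s4}; ε-closure = {s0, s1, s2, s3, s4, s5}.
Read '0': s0→∅, s1→{s1, s2, s3}, s2→∅, s3→{s2}, s4→{s2}, s5→{s0}; union {s0, s1, s2, s3}; ε-closure = {s0, s1, s2, s3, s4, s5}.
Read '1': s0→{s0, s3}, s1→{s1}, s2→∅, s3→{s3}, s4→{s0, s4}, s5→{s1, s2}; union {s0, s1, s2, s3, s4}; ε-closure = {s0, s1, s2, s3, s4, s5}.
Read '2': s0→{s3}, s1→{s2, s4}, s2→{s0}, s3→{s2}, s4→{s2, s3}, s5→{s1, s2, s3}; union {s0, s1, s2, s3, s4}; ε-closure = {s0, s1, s2, s3, s4, s5}.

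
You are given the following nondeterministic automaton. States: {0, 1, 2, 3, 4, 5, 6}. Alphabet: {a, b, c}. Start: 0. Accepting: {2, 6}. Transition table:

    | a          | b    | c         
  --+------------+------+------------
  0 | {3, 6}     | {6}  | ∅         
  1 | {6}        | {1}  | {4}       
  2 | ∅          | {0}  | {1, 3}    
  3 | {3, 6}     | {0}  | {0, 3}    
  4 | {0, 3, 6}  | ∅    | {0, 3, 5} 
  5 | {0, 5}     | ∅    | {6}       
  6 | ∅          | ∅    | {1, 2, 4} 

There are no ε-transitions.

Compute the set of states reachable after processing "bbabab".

∅

Start in {0}.
Read 'b': {0} → {6}.
Read 'b': {6} → ∅.
The set is empty and remains empty for the remaining 4 symbols.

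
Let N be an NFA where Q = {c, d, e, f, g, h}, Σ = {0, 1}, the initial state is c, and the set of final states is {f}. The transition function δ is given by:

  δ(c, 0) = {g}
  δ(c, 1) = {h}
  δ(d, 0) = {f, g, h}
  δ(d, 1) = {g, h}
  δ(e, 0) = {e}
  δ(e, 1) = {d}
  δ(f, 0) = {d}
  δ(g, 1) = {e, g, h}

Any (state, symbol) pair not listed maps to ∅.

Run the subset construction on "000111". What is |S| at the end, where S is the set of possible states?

Start in {c}.
Read '0': {c} → {g}.
Read '0': {g} → ∅.
The set is empty and remains empty for the remaining 4 symbols.
That set has 0 states.

0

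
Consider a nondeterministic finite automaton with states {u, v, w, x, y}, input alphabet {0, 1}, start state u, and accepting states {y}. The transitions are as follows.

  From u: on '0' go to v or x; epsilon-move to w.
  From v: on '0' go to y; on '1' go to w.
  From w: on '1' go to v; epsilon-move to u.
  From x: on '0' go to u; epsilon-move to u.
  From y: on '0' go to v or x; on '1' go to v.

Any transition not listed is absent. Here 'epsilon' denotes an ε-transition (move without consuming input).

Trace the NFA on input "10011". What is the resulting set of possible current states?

{u, v, w}

Start: ε-closure({u}) = {u, w}.
Read '1': {u, w} → {v}.
Read '0': {v} → {y}.
Read '0': {y} → {u, v, w, x}.
Read '1': {u, v, w, x} → {u, v, w}.
Read '1': {u, v, w} → {u, v, w}.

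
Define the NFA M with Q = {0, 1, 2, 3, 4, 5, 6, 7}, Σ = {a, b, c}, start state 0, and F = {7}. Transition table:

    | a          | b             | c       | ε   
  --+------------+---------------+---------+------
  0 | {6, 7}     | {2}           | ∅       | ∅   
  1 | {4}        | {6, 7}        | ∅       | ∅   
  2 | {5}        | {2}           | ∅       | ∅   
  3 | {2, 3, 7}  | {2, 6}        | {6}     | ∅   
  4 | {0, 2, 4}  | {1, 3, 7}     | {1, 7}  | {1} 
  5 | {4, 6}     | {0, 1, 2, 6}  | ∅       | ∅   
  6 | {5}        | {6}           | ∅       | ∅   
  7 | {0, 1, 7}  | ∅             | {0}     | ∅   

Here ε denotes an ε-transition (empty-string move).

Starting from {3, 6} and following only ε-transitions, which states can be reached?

Begin with {3, 6}.
No ε-moves leave this set, so the closure equals the set itself.

{3, 6}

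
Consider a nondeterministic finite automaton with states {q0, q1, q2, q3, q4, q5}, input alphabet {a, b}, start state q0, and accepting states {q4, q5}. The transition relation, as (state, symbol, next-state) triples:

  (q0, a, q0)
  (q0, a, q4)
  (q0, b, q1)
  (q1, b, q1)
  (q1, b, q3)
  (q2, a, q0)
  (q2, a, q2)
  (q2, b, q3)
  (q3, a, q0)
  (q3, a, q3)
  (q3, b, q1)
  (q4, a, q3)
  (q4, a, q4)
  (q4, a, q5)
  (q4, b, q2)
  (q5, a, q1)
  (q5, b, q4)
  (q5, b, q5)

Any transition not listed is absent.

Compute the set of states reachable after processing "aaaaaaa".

{q0, q1, q3, q4, q5}

Start in {q0}.
Read 'a': q0→{q0, q4}; now {q0, q4}.
Read 'a': q0→{q0, q4}, q4→{q3, q4, q5}; now {q0, q3, q4, q5}.
Read 'a': q0→{q0, q4}, q3→{q0, q3}, q4→{q3, q4, q5}, q5→{q1}; now {q0, q1, q3, q4, q5}.
Read 'a': q0→{q0, q4}, q1→∅, q3→{q0, q3}, q4→{q3, q4, q5}, q5→{q1}; now {q0, q1, q3, q4, q5}.
Read 'a': q0→{q0, q4}, q1→∅, q3→{q0, q3}, q4→{q3, q4, q5}, q5→{q1}; now {q0, q1, q3, q4, q5}.
Read 'a': q0→{q0, q4}, q1→∅, q3→{q0, q3}, q4→{q3, q4, q5}, q5→{q1}; now {q0, q1, q3, q4, q5}.
Read 'a': q0→{q0, q4}, q1→∅, q3→{q0, q3}, q4→{q3, q4, q5}, q5→{q1}; now {q0, q1, q3, q4, q5}.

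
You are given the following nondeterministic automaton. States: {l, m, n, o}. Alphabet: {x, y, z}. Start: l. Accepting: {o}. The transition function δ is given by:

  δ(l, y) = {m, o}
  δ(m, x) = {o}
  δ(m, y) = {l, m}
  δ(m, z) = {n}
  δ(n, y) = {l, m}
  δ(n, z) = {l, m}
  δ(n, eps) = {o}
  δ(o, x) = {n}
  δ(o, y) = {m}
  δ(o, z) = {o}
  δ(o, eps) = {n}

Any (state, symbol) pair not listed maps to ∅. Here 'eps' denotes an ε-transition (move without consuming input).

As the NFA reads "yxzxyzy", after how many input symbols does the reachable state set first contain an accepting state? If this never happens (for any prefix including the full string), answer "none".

1

Start in {l}.
Read 'y': {l} → {m, n, o}.
None of the earlier sets intersect F, but {m, n, o} does.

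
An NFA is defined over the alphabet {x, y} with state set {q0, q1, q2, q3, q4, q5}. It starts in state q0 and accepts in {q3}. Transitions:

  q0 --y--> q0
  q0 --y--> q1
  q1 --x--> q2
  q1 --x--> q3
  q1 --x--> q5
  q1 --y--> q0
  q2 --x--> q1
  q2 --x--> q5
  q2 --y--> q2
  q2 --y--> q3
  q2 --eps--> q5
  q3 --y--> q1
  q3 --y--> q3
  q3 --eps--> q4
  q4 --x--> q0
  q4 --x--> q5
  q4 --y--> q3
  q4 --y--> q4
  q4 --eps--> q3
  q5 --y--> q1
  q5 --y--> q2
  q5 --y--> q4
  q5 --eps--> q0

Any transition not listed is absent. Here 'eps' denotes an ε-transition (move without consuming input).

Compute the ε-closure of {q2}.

Begin with {q2}.
ε-move q2 → q5; add q5.
ε-move q5 → q0; add q0.

{q0, q2, q5}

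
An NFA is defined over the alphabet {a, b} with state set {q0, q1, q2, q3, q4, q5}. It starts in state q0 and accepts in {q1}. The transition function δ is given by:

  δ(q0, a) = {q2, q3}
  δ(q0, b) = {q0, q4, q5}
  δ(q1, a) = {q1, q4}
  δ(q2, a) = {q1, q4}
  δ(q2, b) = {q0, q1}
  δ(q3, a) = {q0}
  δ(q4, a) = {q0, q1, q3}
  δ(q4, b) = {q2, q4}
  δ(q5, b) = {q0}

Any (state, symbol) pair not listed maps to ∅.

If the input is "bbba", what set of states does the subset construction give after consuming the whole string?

{q0, q1, q2, q3, q4}

Start in {q0}.
Read 'b': q0→{q0, q4, q5}; now {q0, q4, q5}.
Read 'b': q0→{q0, q4, q5}, q4→{q2, q4}, q5→{q0}; now {q0, q2, q4, q5}.
Read 'b': q0→{q0, q4, q5}, q2→{q0, q1}, q4→{q2, q4}, q5→{q0}; now {q0, q1, q2, q4, q5}.
Read 'a': q0→{q2, q3}, q1→{q1, q4}, q2→{q1, q4}, q4→{q0, q1, q3}, q5→∅; now {q0, q1, q2, q3, q4}.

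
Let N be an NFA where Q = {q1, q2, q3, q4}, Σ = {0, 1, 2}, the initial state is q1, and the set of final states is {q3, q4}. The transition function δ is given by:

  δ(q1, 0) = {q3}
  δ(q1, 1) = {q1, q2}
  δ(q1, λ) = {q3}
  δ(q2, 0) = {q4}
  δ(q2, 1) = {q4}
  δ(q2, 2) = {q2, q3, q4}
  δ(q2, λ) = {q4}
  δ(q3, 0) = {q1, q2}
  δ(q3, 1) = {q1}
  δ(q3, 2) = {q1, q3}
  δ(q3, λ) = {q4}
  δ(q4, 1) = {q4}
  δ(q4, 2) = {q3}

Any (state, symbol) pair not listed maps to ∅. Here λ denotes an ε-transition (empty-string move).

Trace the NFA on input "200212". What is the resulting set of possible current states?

{q1, q2, q3, q4}

Start: ε-closure({q1}) = {q1, q3, q4}.
Read '2': q1→∅, q3→{q1, q3}, q4→{q3}; union {q1, q3}; ε-closure = {q1, q3, q4}.
Read '0': q1→{q3}, q3→{q1, q2}, q4→∅; union {q1, q2, q3}; ε-closure = {q1, q2, q3, q4}.
Read '0': q1→{q3}, q2→{q4}, q3→{q1, q2}, q4→∅; now {q1, q2, q3, q4}.
Read '2': q1→∅, q2→{q2, q3, q4}, q3→{q1, q3}, q4→{q3}; now {q1, q2, q3, q4}.
Read '1': q1→{q1, q2}, q2→{q4}, q3→{q1}, q4→{q4}; union {q1, q2, q4}; ε-closure = {q1, q2, q3, q4}.
Read '2': q1→∅, q2→{q2, q3, q4}, q3→{q1, q3}, q4→{q3}; now {q1, q2, q3, q4}.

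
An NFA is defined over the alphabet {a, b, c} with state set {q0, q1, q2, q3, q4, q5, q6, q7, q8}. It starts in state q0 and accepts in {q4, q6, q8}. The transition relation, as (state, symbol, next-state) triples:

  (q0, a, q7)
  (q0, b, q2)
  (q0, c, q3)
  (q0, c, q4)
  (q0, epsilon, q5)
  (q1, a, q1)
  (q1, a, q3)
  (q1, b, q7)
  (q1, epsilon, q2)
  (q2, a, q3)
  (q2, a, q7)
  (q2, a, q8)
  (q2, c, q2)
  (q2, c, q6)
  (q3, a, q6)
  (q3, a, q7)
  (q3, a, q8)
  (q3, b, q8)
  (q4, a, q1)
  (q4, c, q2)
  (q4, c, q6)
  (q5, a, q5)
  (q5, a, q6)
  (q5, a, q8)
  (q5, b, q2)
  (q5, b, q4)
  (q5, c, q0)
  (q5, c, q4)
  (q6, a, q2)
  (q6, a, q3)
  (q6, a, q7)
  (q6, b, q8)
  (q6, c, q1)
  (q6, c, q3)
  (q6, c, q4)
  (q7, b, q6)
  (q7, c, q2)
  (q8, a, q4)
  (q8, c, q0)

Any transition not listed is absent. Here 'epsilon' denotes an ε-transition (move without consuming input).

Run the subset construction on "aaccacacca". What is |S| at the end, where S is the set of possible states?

7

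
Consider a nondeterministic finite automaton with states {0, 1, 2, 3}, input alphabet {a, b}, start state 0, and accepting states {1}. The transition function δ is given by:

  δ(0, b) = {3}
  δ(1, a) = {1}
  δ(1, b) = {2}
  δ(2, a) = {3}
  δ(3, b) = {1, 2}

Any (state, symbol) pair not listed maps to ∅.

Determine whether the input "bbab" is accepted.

Yes

Start in {0}.
Read 'b': {0} → {3}.
Read 'b': {3} → {1, 2}.
Read 'a': {1, 2} → {1, 3}.
Read 'b': {1, 3} → {1, 2}.
The final set {1, 2} contains the accepting state 1.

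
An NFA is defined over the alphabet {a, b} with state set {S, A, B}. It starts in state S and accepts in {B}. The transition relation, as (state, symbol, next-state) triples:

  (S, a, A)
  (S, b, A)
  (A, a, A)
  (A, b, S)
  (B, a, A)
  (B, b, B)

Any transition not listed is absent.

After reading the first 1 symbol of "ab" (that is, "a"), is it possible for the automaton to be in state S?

No

Start in {S}.
Read 'a': S→{A}; now {A}.
State S is not in {A}.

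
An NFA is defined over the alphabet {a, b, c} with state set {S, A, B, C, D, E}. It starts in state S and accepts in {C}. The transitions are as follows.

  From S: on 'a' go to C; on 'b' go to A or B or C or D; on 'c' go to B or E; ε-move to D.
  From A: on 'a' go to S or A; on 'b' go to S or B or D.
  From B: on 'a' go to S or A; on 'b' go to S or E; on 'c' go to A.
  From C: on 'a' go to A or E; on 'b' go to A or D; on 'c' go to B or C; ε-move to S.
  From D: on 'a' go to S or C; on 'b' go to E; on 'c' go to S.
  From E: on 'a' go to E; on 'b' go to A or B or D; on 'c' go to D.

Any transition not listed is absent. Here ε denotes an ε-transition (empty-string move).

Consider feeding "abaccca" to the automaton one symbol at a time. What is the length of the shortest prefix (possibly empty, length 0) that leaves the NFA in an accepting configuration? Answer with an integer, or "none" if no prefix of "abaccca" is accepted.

Start: ε-closure({S}) = {S, D}.
Read 'a': S→{C}, D→{S, C}; union {S, C}; ε-closure = {S, C, D}.
None of the earlier sets intersect F, but {S, C, D} does.

1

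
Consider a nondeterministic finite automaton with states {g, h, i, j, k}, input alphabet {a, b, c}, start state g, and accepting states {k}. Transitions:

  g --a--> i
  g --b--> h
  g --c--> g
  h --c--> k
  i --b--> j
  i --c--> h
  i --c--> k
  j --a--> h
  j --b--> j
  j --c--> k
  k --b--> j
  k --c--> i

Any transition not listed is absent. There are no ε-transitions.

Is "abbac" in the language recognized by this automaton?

Start in {g}.
Read 'a': {g} → {i}.
Read 'b': {i} → {j}.
Read 'b': {j} → {j}.
Read 'a': {j} → {h}.
Read 'c': {h} → {k}.
The final set {k} contains the accepting state k.

Yes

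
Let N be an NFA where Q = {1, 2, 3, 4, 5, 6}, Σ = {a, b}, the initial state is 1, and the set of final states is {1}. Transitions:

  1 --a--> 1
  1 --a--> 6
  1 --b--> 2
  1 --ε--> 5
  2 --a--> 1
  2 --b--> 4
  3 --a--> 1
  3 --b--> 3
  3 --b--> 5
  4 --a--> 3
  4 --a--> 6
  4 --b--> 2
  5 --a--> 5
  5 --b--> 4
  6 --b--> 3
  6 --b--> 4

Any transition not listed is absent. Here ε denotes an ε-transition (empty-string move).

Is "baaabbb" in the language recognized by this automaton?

No

Start: ε-closure({1}) = {1, 5}.
Read 'b': {1, 5} → {2, 4}.
Read 'a': {2, 4} → {1, 3, 5, 6}.
Read 'a': {1, 3, 5, 6} → {1, 5, 6}.
Read 'a': {1, 5, 6} → {1, 5, 6}.
Read 'b': {1, 5, 6} → {2, 3, 4}.
Read 'b': {2, 3, 4} → {2, 3, 4, 5}.
Read 'b': {2, 3, 4, 5} → {2, 3, 4, 5}.
The final set {2, 3, 4, 5} contains no accepting state.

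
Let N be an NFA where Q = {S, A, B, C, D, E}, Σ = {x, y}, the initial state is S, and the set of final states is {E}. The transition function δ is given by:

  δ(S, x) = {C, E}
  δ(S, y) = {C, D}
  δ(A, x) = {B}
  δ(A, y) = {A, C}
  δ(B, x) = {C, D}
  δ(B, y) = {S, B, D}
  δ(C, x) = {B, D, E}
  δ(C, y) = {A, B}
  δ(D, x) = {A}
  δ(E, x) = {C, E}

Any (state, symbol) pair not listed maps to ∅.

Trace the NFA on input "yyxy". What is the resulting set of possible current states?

{S, A, B, D}

Start in {S}.
Read 'y': S→{C, D}; now {C, D}.
Read 'y': C→{A, B}, D→∅; now {A, B}.
Read 'x': A→{B}, B→{C, D}; now {B, C, D}.
Read 'y': B→{S, B, D}, C→{A, B}, D→∅; now {S, A, B, D}.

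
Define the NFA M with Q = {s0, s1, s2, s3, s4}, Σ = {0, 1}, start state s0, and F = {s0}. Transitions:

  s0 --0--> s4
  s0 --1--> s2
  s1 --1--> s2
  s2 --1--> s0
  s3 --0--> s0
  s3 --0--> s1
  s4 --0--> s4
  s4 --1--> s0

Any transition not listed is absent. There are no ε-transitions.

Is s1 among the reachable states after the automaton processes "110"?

Start in {s0}.
Read '1': s0→{s2}; now {s2}.
Read '1': s2→{s0}; now {s0}.
Read '0': s0→{s4}; now {s4}.
State s1 is not in {s4}.

No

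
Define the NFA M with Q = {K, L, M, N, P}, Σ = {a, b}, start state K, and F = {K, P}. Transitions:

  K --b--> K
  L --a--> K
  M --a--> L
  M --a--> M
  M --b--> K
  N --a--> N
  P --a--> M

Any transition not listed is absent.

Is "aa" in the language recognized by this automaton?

No

Start in {K}.
Read 'a': {K} → ∅.
The set is empty and remains empty for the remaining 1 symbol.
The final set ∅ contains no accepting state.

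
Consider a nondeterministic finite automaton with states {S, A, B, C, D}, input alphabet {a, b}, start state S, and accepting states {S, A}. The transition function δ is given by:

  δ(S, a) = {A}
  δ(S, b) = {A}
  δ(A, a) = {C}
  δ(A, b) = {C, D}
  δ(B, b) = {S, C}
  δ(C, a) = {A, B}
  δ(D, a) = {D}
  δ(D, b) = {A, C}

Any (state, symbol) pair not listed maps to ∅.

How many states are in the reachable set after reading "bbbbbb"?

Start in {S}.
Read 'b': S→{A}; now {A}.
Read 'b': A→{C, D}; now {C, D}.
Read 'b': C→∅, D→{A, C}; now {A, C}.
Read 'b': A→{C, D}, C→∅; now {C, D}.
Read 'b': C→∅, D→{A, C}; now {A, C}.
Read 'b': A→{C, D}, C→∅; now {C, D}.
That set has 2 states.

2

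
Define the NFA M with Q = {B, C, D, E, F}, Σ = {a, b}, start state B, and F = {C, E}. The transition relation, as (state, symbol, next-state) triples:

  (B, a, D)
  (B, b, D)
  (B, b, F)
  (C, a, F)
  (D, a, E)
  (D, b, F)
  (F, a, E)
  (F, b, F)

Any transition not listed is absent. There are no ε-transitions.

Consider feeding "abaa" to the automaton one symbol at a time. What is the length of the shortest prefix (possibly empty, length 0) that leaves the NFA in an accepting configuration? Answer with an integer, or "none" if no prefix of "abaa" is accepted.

3

Start in {B}.
Read 'a': {B} → {D}.
Read 'b': {D} → {F}.
Read 'a': {F} → {E}.
None of the earlier sets intersect F, but {E} does.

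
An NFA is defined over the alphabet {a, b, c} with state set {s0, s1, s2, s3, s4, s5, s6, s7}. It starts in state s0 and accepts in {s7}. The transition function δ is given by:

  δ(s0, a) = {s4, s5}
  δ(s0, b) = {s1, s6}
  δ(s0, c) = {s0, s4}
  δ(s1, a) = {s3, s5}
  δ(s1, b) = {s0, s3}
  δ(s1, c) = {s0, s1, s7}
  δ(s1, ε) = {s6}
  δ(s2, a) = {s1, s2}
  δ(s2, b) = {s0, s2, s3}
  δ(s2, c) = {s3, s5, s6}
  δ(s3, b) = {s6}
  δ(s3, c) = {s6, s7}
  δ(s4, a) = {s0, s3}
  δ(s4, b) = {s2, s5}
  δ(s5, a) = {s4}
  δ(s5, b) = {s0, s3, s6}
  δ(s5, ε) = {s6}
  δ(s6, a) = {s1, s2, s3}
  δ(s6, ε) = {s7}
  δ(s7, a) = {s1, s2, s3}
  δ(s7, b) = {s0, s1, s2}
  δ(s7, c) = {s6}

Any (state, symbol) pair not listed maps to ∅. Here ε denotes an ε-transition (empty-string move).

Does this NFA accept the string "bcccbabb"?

Start in {s0}.
Read 'b': {s0} → {s1, s6, s7}.
Read 'c': {s1, s6, s7} → {s0, s1, s6, s7}.
Read 'c': {s0, s1, s6, s7} → {s0, s1, s4, s6, s7}.
Read 'c': {s0, s1, s4, s6, s7} → {s0, s1, s4, s6, s7}.
Read 'b': {s0, s1, s4, s6, s7} → {s0, s1, s2, s3, s5, s6, s7}.
Read 'a': {s0, s1, s2, s3, s5, s6, s7} → {s1, s2, s3, s4, s5, s6, s7}.
Read 'b': {s1, s2, s3, s4, s5, s6, s7} → {s0, s1, s2, s3, s5, s6, s7}.
Read 'b': {s0, s1, s2, s3, s5, s6, s7} → {s0, s1, s2, s3, s6, s7}.
The final set {s0, s1, s2, s3, s6, s7} contains the accepting state s7.

Yes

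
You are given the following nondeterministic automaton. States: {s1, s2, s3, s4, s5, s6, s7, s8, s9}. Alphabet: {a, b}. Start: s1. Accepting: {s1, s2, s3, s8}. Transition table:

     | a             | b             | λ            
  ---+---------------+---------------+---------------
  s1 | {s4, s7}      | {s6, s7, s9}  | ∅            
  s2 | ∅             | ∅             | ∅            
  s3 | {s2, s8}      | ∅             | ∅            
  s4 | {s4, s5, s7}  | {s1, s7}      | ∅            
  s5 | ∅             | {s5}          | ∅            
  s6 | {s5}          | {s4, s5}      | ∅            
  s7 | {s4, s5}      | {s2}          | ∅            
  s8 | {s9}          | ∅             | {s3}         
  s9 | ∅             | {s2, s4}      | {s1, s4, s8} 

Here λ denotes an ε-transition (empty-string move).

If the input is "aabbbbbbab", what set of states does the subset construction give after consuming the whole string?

{s1, s2, s3, s4, s5, s6, s7, s8, s9}

Start in {s1}.
Read 'a': s1→{s4, s7}; now {s4, s7}.
Read 'a': s4→{s4, s5, s7}, s7→{s4, s5}; now {s4, s5, s7}.
Read 'b': s4→{s1, s7}, s5→{s5}, s7→{s2}; now {s1, s2, s5, s7}.
Read 'b': s1→{s6, s7, s9}, s2→∅, s5→{s5}, s7→{s2}; union {s2, s5, s6, s7, s9}; ε-closure = {s1, s2, s3, s4, s5, s6, s7, s8, s9}.
Read 'b': s1→{s6, s7, s9}, s2→∅, s3→∅, s4→{s1, s7}, s5→{s5}, s6→{s4, s5}, s7→{s2}, s8→∅, s9→{s2, s4}; union {s1, s2, s4, s5, s6, s7, s9}; ε-closure = {s1, s2, s3, s4, s5, s6, s7, s8, s9}.
Read 'b': s1→{s6, s7, s9}, s2→∅, s3→∅, s4→{s1, s7}, s5→{s5}, s6→{s4, s5}, s7→{s2}, s8→∅, s9→{s2, s4}; union {s1, s2, s4, s5, s6, s7, s9}; ε-closure = {s1, s2, s3, s4, s5, s6, s7, s8, s9}.
Read 'b': s1→{s6, s7, s9}, s2→∅, s3→∅, s4→{s1, s7}, s5→{s5}, s6→{s4, s5}, s7→{s2}, s8→∅, s9→{s2, s4}; union {s1, s2, s4, s5, s6, s7, s9}; ε-closure = {s1, s2, s3, s4, s5, s6, s7, s8, s9}.
Read 'b': s1→{s6, s7, s9}, s2→∅, s3→∅, s4→{s1, s7}, s5→{s5}, s6→{s4, s5}, s7→{s2}, s8→∅, s9→{s2, s4}; union {s1, s2, s4, s5, s6, s7, s9}; ε-closure = {s1, s2, s3, s4, s5, s6, s7, s8, s9}.
Read 'a': s1→{s4, s7}, s2→∅, s3→{s2, s8}, s4→{s4, s5, s7}, s5→∅, s6→{s5}, s7→{s4, s5}, s8→{s9}, s9→∅; union {s2, s4, s5, s7, s8, s9}; ε-closure = {s1, s2, s3, s4, s5, s7, s8, s9}.
Read 'b': s1→{s6, s7, s9}, s2→∅, s3→∅, s4→{s1, s7}, s5→{s5}, s7→{s2}, s8→∅, s9→{s2, s4}; union {s1, s2, s4, s5, s6, s7, s9}; ε-closure = {s1, s2, s3, s4, s5, s6, s7, s8, s9}.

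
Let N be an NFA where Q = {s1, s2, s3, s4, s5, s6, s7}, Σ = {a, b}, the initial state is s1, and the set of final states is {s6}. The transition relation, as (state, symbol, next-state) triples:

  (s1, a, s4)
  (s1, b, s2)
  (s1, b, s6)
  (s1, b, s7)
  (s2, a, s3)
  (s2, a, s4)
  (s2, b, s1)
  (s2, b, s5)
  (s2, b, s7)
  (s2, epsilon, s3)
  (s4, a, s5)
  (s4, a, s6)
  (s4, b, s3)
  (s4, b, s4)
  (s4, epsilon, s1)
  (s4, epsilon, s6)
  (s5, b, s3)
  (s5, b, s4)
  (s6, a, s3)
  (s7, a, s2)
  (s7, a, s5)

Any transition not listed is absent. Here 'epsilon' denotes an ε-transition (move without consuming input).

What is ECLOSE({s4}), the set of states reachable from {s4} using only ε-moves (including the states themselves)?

Begin with {s4}.
ε-move s4 → s1; add s1.
ε-move s4 → s6; add s6.

{s1, s4, s6}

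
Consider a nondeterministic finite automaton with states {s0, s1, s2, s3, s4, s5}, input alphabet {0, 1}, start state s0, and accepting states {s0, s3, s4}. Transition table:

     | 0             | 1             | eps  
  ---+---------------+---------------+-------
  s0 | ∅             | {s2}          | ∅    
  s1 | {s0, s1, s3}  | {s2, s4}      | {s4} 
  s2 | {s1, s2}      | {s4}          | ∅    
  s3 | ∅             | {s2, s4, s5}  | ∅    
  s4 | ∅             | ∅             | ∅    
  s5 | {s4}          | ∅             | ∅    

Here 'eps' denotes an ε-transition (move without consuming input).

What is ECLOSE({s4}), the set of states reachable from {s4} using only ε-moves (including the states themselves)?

{s4}

Begin with {s4}.
No ε-moves leave this set, so the closure equals the set itself.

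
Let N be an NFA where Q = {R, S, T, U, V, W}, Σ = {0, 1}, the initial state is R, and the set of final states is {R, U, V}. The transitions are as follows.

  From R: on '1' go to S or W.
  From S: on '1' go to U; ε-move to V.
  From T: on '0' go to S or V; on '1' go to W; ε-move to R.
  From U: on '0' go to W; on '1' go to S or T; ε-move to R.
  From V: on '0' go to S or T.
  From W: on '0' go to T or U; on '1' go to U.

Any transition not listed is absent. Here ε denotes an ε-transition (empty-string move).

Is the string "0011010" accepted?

No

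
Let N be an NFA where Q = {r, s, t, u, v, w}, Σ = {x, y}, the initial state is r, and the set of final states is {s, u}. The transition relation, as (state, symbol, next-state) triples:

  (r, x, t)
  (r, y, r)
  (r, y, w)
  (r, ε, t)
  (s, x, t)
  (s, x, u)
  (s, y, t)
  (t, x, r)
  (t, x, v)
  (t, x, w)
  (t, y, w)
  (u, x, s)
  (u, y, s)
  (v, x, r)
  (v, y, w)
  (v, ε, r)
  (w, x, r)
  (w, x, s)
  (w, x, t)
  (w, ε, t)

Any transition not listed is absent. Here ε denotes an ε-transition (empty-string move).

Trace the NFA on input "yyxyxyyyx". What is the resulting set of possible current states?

{r, s, t, v, w}

Start: ε-closure({r}) = {r, t}.
Read 'y': {r, t} → {r, t, w}.
Read 'y': {r, t, w} → {r, t, w}.
Read 'x': {r, t, w} → {r, s, t, v, w}.
Read 'y': {r, s, t, v, w} → {r, t, w}.
Read 'x': {r, t, w} → {r, s, t, v, w}.
Read 'y': {r, s, t, v, w} → {r, t, w}.
Read 'y': {r, t, w} → {r, t, w}.
Read 'y': {r, t, w} → {r, t, w}.
Read 'x': {r, t, w} → {r, s, t, v, w}.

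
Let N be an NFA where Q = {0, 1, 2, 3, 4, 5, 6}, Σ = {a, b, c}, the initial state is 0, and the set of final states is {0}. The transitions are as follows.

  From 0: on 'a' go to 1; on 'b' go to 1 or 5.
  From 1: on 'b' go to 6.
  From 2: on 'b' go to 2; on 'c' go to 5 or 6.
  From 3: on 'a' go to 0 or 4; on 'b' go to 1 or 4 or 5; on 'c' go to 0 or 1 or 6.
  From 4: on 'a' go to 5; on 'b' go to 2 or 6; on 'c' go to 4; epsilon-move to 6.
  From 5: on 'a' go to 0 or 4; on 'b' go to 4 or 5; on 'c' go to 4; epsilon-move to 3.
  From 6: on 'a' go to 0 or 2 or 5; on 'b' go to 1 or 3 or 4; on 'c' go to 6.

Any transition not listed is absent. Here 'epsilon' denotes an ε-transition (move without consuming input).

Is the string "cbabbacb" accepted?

No

Start in {0}.
Read 'c': 0→∅; now ∅.
The set is empty and remains empty for the remaining 7 symbols.
The final set ∅ contains no accepting state.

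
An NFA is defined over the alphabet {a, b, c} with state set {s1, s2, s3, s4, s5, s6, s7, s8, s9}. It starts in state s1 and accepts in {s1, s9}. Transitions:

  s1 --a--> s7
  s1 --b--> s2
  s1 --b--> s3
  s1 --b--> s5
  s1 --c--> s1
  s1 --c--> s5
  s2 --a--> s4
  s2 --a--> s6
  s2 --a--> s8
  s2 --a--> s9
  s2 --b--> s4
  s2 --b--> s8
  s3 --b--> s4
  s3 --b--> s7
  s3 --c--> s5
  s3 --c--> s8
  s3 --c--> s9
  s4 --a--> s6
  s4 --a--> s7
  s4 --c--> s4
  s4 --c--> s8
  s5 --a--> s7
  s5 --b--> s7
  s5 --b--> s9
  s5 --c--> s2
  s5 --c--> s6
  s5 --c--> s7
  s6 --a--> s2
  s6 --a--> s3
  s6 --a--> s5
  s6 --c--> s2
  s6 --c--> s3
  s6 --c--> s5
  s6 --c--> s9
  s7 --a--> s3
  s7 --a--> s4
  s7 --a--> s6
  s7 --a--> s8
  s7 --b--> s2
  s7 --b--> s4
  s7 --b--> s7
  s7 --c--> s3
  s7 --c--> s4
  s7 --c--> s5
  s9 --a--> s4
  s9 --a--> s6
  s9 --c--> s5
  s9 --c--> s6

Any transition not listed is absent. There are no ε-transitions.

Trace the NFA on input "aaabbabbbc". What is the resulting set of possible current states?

{s3, s4, s5, s8}

Start in {s1}.
Read 'a': {s1} → {s7}.
Read 'a': {s7} → {s3, s4, s6, s8}.
Read 'a': {s3, s4, s6, s8} → {s2, s3, s5, s6, s7}.
Read 'b': {s2, s3, s5, s6, s7} → {s2, s4, s7, s8, s9}.
Read 'b': {s2, s4, s7, s8, s9} → {s2, s4, s7, s8}.
Read 'a': {s2, s4, s7, s8} → {s3, s4, s6, s7, s8, s9}.
Read 'b': {s3, s4, s6, s7, s8, s9} → {s2, s4, s7}.
Read 'b': {s2, s4, s7} → {s2, s4, s7, s8}.
Read 'b': {s2, s4, s7, s8} → {s2, s4, s7, s8}.
Read 'c': {s2, s4, s7, s8} → {s3, s4, s5, s8}.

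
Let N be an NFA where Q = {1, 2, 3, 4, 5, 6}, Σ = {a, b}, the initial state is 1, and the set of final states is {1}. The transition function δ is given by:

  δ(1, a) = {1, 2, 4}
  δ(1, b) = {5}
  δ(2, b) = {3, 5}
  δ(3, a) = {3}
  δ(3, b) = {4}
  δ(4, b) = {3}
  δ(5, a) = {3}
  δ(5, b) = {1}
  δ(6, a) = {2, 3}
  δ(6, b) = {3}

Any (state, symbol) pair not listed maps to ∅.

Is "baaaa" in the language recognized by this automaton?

Start in {1}.
Read 'b': {1} → {5}.
Read 'a': {5} → {3}.
Read 'a': {3} → {3}.
Read 'a': {3} → {3}.
Read 'a': {3} → {3}.
The final set {3} contains no accepting state.

No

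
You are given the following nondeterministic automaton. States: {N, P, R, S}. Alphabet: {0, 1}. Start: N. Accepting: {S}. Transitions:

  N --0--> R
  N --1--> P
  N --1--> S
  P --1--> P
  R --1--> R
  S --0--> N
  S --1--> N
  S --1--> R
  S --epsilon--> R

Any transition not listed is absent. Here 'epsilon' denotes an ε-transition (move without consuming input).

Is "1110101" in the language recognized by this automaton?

Yes

Start in {N}.
Read '1': N→{P, S}; union {P, S}; ε-closure = {P, R, S}.
Read '1': P→{P}, R→{R}, S→{N, R}; now {N, P, R}.
Read '1': N→{P, S}, P→{P}, R→{R}; now {P, R, S}.
Read '0': P→∅, R→∅, S→{N}; now {N}.
Read '1': N→{P, S}; union {P, S}; ε-closure = {P, R, S}.
Read '0': P→∅, R→∅, S→{N}; now {N}.
Read '1': N→{P, S}; union {P, S}; ε-closure = {P, R, S}.
The final set {P, R, S} contains the accepting state S.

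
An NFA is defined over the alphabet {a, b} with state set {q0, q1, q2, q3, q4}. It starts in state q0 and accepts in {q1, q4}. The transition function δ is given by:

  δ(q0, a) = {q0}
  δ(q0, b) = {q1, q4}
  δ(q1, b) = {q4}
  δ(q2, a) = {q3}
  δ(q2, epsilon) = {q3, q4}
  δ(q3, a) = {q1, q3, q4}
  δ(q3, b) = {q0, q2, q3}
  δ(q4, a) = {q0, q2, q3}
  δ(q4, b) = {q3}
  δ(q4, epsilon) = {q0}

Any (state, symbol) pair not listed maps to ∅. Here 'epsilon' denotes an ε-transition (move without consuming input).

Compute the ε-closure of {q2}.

Begin with {q2}.
ε-move q2 → q3; add q3.
ε-move q2 → q4; add q4.
ε-move q4 → q0; add q0.

{q0, q2, q3, q4}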